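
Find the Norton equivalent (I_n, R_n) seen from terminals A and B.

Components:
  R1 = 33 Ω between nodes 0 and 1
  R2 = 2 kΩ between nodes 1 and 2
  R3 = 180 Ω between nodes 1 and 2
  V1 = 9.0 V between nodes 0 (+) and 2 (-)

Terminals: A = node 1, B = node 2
Find the Thévenin equivalent first; then I_n = V_th/R_th and R_n = R_th.
Step 1 — V_th is the open-circuit voltage V_A - V_B (nothing connected across the terminals).
Nodal analysis, taking node 2 as the 0 V reference.
Source V1 fixes V_0 = 9 V.
KCL at each unknown node (sum of currents leaving = 0; resistances in Ω):
  Node 1: (V_1 - 9)/33 + (V_1 - 0)/2000 + (V_1 - 0)/180 = 0
Collecting terms: 0.03636 × V_1 = 0.2727  =>  V_1 = 7.501 V
V_th = V_1 - V_2 = 7.501 - 0 = 7.501 V
Step 2 — R_th: zero the source — replace V1 by a short circuit (node 2 merges into node 0) — and find the resistance seen between A (node 1) and B (node 0).
Reduce the network between node 1 (A) and node 0 (B) by series/parallel combination:
  Rp1 = R1 ‖ R2 ‖ R3 (parallel, all between nodes 0 and 1) = 1/(1/33 + 1/2000 + 1/180) = 27.5 Ω
R_th = 27.5 Ω
I_n = V_th/R_th = 7.501/27.5 = 0.2727 A, and R_n = R_th = 27.5 Ω

Final answer: I_n = 0.2727 A, R_n = 27.5 Ω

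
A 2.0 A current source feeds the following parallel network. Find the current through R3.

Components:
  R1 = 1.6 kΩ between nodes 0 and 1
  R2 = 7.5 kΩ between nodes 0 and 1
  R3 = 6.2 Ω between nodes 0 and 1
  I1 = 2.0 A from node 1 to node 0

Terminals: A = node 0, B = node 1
All resistors sit directly between nodes 0 and 1, so they are in parallel and share one voltage V; the full source current 2 A splits among them.
1/R_par = 1/1600 + 1/7500 + 1/6.2 = 0.162 S  =>  R_par = 6.171 Ω
V = I × R_par = 2 × 6.171 = 12.34 V
I_R3 = V/R3 = 12.34/6.2 = 1.991 A

Final answer: 1.991 A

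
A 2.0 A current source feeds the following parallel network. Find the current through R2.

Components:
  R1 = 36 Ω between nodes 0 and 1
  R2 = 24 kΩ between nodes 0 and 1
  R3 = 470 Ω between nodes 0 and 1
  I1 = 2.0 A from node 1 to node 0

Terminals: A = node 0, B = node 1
All resistors sit directly between nodes 0 and 1, so they are in parallel and share one voltage V; the full source current 2 A splits among them.
1/R_par = 1/36 + 1/24000 + 1/470 = 0.02995 S  =>  R_par = 33.39 Ω
V = I × R_par = 2 × 33.39 = 66.78 V
I_R2 = V/R2 = 66.78/24000 = 0.002783 A

Final answer: 0.002783 A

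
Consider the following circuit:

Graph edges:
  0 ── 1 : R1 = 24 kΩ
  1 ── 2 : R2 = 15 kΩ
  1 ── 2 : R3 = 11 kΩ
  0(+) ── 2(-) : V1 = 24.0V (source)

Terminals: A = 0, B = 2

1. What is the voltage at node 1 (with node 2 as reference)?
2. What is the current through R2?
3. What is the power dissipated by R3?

Nodal analysis, taking node 2 as the 0 V reference.
Source V1 fixes V_0 = 24 V.
KCL at each unknown node (sum of currents leaving = 0; resistances in Ω):
  Node 1: (V_1 - 24)/24000 + (V_1 - 0)/15000 + (V_1 - 0)/11000 = 0
Collecting terms: 0.0001992 × V_1 = 0.001  =>  V_1 = 5.019 V
Part 1:
  Read off the nodal solution: V_1 = 5.019 V
Part 2:
  I_R2 = (V_1 - V_2)/R2 = (5.019 - 0)/15000 = 0.0003346 A
  Magnitude: I_R2 = 0.0003346 A
Part 3:
  I_R3 = (V_1 - V_2)/R3 = (5.019 - 0)/11000 = 0.0004563 A
  P_R3 = I_R3² × R3 = (0.0004563)² × 11000 = 0.00229 W

Final answers:
1. V_1 = 5.019 V
2. I_R2 = 0.0003346 A
3. P_R3 = 0.00229 W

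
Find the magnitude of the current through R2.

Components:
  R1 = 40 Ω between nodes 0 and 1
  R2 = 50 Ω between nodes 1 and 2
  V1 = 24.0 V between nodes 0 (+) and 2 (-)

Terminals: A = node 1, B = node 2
Nodal analysis, taking node 2 as the 0 V reference.
Source V1 fixes V_0 = 24 V.
KCL at each unknown node (sum of currents leaving = 0; resistances in Ω):
  Node 1: (V_1 - 24)/40 + (V_1 - 0)/50 = 0
Collecting terms: 0.045 × V_1 = 0.6  =>  V_1 = 13.33 V
I_R2 = (V_1 - V_2)/R2 = (13.33 - 0)/50 = 0.2667 A
|I_R2| = 0.2667 A

Final answer: |I_R2| = 0.2667 A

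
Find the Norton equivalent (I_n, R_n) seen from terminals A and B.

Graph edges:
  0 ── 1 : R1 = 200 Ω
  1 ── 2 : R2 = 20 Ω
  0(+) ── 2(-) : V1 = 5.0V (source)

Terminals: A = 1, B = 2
Find the Thévenin equivalent first; then I_n = V_th/R_th and R_n = R_th.
Step 1 — V_th is the open-circuit voltage V_A - V_B (nothing connected across the terminals).
Nodal analysis, taking node 2 as the 0 V reference.
Source V1 fixes V_0 = 5 V.
KCL at each unknown node (sum of currents leaving = 0; resistances in Ω):
  Node 1: (V_1 - 5)/200 + (V_1 - 0)/20 = 0
Collecting terms: 0.055 × V_1 = 0.025  =>  V_1 = 0.4545 V
V_th = V_1 - V_2 = 0.4545 - 0 = 0.4545 V
Step 2 — R_th: zero the source — replace V1 by a short circuit (node 2 merges into node 0) — and find the resistance seen between A (node 1) and B (node 0).
Reduce the network between node 1 (A) and node 0 (B) by series/parallel combination:
  Rp1 = R1 ‖ R2 (parallel, both between nodes 0 and 1) = 1/(1/200 + 1/20) = 18.18 Ω
R_th = 18.18 Ω
I_n = V_th/R_th = 0.4545/18.18 = 0.025 A, and R_n = R_th = 18.18 Ω

Final answer: I_n = 0.025 A, R_n = 18.18 Ω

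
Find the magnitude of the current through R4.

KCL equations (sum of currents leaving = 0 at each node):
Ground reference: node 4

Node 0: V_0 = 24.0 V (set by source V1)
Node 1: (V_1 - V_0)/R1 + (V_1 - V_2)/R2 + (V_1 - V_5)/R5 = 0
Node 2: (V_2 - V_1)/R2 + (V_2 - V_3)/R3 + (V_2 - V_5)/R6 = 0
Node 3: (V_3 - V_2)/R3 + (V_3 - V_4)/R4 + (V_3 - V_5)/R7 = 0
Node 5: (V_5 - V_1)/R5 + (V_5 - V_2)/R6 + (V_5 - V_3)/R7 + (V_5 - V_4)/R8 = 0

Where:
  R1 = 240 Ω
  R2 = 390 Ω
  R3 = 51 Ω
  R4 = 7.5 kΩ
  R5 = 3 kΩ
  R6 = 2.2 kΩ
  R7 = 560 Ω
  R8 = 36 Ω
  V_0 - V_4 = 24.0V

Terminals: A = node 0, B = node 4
Nodal analysis, taking node 4 as the 0 V reference.
Source V1 fixes V_0 = 24 V.
KCL at each unknown node (sum of currents leaving = 0; resistances in Ω):
  Node 1: (V_1 - 24)/240 + (V_1 - V_2)/390 + (V_1 - V_5)/3000 = 0
  Node 2: (V_2 - V_1)/390 + (V_2 - V_3)/51 + (V_2 - V_5)/2200 = 0
  Node 3: (V_3 - V_2)/51 + (V_3 - 0)/7500 + (V_3 - V_5)/560 = 0
  Node 5: (V_5 - V_1)/3000 + (V_5 - V_2)/2200 + (V_5 - V_3)/560 + (V_5 - 0)/36 = 0
Collecting terms (coefficients in siemens):
  0.007064·V_1 - 0.002564·V_2 - 0.0003333·V_5 = 0.1
  0.02263·V_2 - 0.002564·V_1 - 0.01961·V_3 - 0.0004545·V_5 = 0
  0.02153·V_3 - 0.01961·V_2 - 0.001786·V_5 = 0
  0.03035·V_5 - 0.0003333·V_1 - 0.0004545·V_2 - 0.001786·V_3 = 0
Solving these 4 simultaneous equations (Gaussian elimination) gives:
  V_1 = 17.82 V, V_2 = 9.97 V, V_3 = 9.154 V, V_5 = 0.8836 V
I_R4 = (V_3 - V_4)/R4 = (9.154 - 0)/7500 = 0.001221 A
|I_R4| = 0.001221 A

Final answer: |I_R4| = 0.001221 A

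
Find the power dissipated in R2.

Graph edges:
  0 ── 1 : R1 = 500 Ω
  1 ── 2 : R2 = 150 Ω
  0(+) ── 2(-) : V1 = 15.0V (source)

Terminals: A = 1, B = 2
Nodal analysis, taking node 2 as the 0 V reference.
Source V1 fixes V_0 = 15 V.
KCL at each unknown node (sum of currents leaving = 0; resistances in Ω):
  Node 1: (V_1 - 15)/500 + (V_1 - 0)/150 = 0
Collecting terms: 0.008667 × V_1 = 0.03  =>  V_1 = 3.462 V
I_R2 = (V_1 - V_2)/R2 = (3.462 - 0)/150 = 0.02308 A
P_R2 = I_R2² × R2 = (0.02308)² × 150 = 0.07988 W

Final answer: 0.07988 W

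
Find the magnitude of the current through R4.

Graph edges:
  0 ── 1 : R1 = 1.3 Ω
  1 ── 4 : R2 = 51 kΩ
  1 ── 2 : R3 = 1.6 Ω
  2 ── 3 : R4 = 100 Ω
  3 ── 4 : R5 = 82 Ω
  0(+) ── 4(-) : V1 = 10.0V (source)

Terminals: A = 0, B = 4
Nodal analysis, taking node 4 as the 0 V reference.
Source V1 fixes V_0 = 10 V.
KCL at each unknown node (sum of currents leaving = 0; resistances in Ω):
  Node 1: (V_1 - 10)/1.3 + (V_1 - 0)/51000 + (V_1 - V_2)/1.6 = 0
  Node 2: (V_2 - V_1)/1.6 + (V_2 - V_3)/100 = 0
  Node 3: (V_3 - V_2)/100 + (V_3 - 0)/82 = 0
Collecting terms (coefficients in siemens):
  1.394·V_1 - 0.625·V_2 = 7.692
  0.635·V_2 - 0.625·V_1 - 0.01·V_3 = 0
  0.0222·V_3 - 0.01·V_2 = 0
Solving these 3 simultaneous equations (Gaussian elimination) gives:
  V_1 = 9.929 V, V_2 = 9.843 V, V_3 = 4.435 V
I_R4 = (V_2 - V_3)/R4 = (9.843 - 4.435)/100 = 0.05408 A
|I_R4| = 0.05408 A

Final answer: |I_R4| = 0.05408 A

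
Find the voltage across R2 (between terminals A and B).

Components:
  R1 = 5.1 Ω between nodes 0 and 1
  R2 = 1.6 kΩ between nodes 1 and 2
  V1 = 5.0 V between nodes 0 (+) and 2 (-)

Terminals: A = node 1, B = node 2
R1 and R2 are in series across V1 (node 0 → node 1 → node 2), and the output A–B is taken across R2, so this is a voltage divider.
Series current: I = V1/(R1 + R2) = 5/(5.1 + 1600) = 5/1605 = 0.003115 A
V_R2 = I × R2 = V1 × R2/(R1 + R2) = 5 × 1600/1605 = 4.984 V

Final answer: 4.984 V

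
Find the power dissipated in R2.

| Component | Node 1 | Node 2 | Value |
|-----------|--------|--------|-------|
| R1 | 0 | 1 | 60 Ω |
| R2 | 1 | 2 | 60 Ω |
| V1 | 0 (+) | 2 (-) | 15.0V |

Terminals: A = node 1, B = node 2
Nodal analysis, taking node 2 as the 0 V reference.
Source V1 fixes V_0 = 15 V.
KCL at each unknown node (sum of currents leaving = 0; resistances in Ω):
  Node 1: (V_1 - 15)/60 + (V_1 - 0)/60 = 0
Collecting terms: 0.03333 × V_1 = 0.25  =>  V_1 = 7.5 V
I_R2 = (V_1 - V_2)/R2 = (7.5 - 0)/60 = 0.125 A
P_R2 = I_R2² × R2 = (0.125)² × 60 = 0.9375 W

Final answer: 0.9375 W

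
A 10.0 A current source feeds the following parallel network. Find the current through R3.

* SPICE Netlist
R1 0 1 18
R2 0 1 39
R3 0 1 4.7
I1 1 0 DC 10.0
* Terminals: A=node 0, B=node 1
All resistors sit directly between nodes 0 and 1, so they are in parallel and share one voltage V; the full source current 10 A splits among them.
1/R_par = 1/18 + 1/39 + 1/4.7 = 0.294 S  =>  R_par = 3.402 Ω
V = I × R_par = 10 × 3.402 = 34.02 V
I_R3 = V/R3 = 34.02/4.7 = 7.238 A

Final answer: 7.238 A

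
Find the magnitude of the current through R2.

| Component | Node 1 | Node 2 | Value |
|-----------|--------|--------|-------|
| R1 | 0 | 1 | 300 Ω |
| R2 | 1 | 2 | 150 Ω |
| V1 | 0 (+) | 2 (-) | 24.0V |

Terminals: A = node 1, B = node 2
Nodal analysis, taking node 2 as the 0 V reference.
Source V1 fixes V_0 = 24 V.
KCL at each unknown node (sum of currents leaving = 0; resistances in Ω):
  Node 1: (V_1 - 24)/300 + (V_1 - 0)/150 = 0
Collecting terms: 0.01 × V_1 = 0.08  =>  V_1 = 8 V
I_R2 = (V_1 - V_2)/R2 = (8 - 0)/150 = 0.05333 A
|I_R2| = 0.05333 A

Final answer: |I_R2| = 0.05333 A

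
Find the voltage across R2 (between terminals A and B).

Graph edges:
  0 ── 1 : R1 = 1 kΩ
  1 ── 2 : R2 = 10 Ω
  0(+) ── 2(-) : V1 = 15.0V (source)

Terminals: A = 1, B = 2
R1 and R2 are in series across V1 (node 0 → node 1 → node 2), and the output A–B is taken across R2, so this is a voltage divider.
Series current: I = V1/(R1 + R2) = 15/(1000 + 10) = 15/1010 = 0.01485 A
V_R2 = I × R2 = V1 × R2/(R1 + R2) = 15 × 10/1010 = 0.1485 V

Final answer: 0.1485 V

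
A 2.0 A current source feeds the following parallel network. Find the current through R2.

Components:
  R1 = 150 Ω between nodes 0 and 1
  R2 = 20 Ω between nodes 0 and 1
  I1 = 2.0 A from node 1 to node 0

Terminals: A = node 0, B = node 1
All resistors sit directly between nodes 0 and 1, so they are in parallel and share one voltage V; the full source current 2 A splits among them.
1/R_par = 1/150 + 1/20 = 0.05667 S  =>  R_par = 17.65 Ω
V = I × R_par = 2 × 17.65 = 35.29 V
I_R2 = V/R2 = 35.29/20 = 1.765 A

Final answer: 1.765 A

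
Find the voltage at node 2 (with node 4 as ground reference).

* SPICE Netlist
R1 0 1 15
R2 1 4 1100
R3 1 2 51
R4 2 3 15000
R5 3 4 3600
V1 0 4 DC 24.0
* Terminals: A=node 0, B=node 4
Nodal analysis, taking node 4 as the 0 V reference.
Source V1 fixes V_0 = 24 V.
KCL at each unknown node (sum of currents leaving = 0; resistances in Ω):
  Node 1: (V_1 - 24)/15 + (V_1 - 0)/1100 + (V_1 - V_2)/51 = 0
  Node 2: (V_2 - V_1)/51 + (V_2 - V_3)/15000 = 0
  Node 3: (V_3 - V_2)/15000 + (V_3 - 0)/3600 = 0
Collecting terms (coefficients in siemens):
  0.08718·V_1 - 0.01961·V_2 = 1.6
  0.01967·V_2 - 0.01961·V_1 - 0.00006667·V_3 = 0
  0.0003444·V_3 - 0.00006667·V_2 = 0
Solving these 3 simultaneous equations (Gaussian elimination) gives:
  V_1 = 23.66 V, V_2 = 23.59 V, V_3 = 4.567 V
The requested potential is V_2 = 23.59 V.

Final answer: V_2 = 23.59 V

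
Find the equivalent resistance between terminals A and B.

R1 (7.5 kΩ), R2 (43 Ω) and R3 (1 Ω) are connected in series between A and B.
Reduce the network between node 0 (A) and node 3 (B) by series/parallel combination:
  Rs1 = R1 + R2 (series, joined only at node 1) = 7500 + 43 = 7543 Ω
  Rs2 = R3 + Rs1 (series, joined only at node 2) = 1 + 7543 = 7544 Ω
R_eq = 7.544 kΩ

Final answer: 7.544 kΩ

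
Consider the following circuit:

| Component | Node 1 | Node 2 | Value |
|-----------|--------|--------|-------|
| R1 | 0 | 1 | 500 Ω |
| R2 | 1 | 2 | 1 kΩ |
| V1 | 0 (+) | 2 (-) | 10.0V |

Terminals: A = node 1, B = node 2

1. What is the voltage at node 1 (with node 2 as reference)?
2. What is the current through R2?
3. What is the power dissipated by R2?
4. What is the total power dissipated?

Nodal analysis, taking node 2 as the 0 V reference.
Source V1 fixes V_0 = 10 V.
KCL at each unknown node (sum of currents leaving = 0; resistances in Ω):
  Node 1: (V_1 - 10)/500 + (V_1 - 0)/1000 = 0
Collecting terms: 0.003 × V_1 = 0.02  =>  V_1 = 6.667 V
Part 1:
  Read off the nodal solution: V_1 = 6.667 V
Part 2:
  I_R2 = (V_1 - V_2)/R2 = (6.667 - 0)/1000 = 0.006667 A
  Magnitude: I_R2 = 0.006667 A
Part 3:
  I_R2 = (V_1 - V_2)/R2 = (6.667 - 0)/1000 = 0.006667 A
  P_R2 = I_R2² × R2 = (0.006667)² × 1000 = 0.04444 W
Part 4:
  Power in each resistor, P = (ΔV)²/R:
    P_R1 = (10 - 6.667)²/500 = 0.02222 W
    P_R2 = (6.667 - 0)²/1000 = 0.04444 W
  P_total = P_R1 + P_R2 = 0.06667 W

Final answers:
1. V_1 = 6.667 V
2. I_R2 = 0.006667 A
3. P_R2 = 0.04444 W
4. P_total = 0.06667 W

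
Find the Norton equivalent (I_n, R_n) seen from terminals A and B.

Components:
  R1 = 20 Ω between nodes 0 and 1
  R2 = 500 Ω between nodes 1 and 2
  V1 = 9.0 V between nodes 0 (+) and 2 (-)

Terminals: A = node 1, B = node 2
Find the Thévenin equivalent first; then I_n = V_th/R_th and R_n = R_th.
Step 1 — V_th is the open-circuit voltage V_A - V_B (nothing connected across the terminals).
Nodal analysis, taking node 2 as the 0 V reference.
Source V1 fixes V_0 = 9 V.
KCL at each unknown node (sum of currents leaving = 0; resistances in Ω):
  Node 1: (V_1 - 9)/20 + (V_1 - 0)/500 = 0
Collecting terms: 0.052 × V_1 = 0.45  =>  V_1 = 8.654 V
V_th = V_1 - V_2 = 8.654 - 0 = 8.654 V
Step 2 — R_th: zero the source — replace V1 by a short circuit (node 2 merges into node 0) — and find the resistance seen between A (node 1) and B (node 0).
Reduce the network between node 1 (A) and node 0 (B) by series/parallel combination:
  Rp1 = R1 ‖ R2 (parallel, both between nodes 0 and 1) = 1/(1/20 + 1/500) = 19.23 Ω
R_th = 19.23 Ω
I_n = V_th/R_th = 8.654/19.23 = 0.45 A, and R_n = R_th = 19.23 Ω

Final answer: I_n = 0.45 A, R_n = 19.23 Ω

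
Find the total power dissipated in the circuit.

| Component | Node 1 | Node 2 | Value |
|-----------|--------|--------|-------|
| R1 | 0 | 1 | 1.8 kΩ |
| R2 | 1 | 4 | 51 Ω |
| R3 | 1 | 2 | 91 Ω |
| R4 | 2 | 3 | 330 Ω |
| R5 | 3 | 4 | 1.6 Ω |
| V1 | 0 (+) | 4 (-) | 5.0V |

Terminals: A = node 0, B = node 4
Nodal analysis, taking node 4 as the 0 V reference.
Source V1 fixes V_0 = 5 V.
KCL at each unknown node (sum of currents leaving = 0; resistances in Ω):
  Node 1: (V_1 - 5)/1800 + (V_1 - 0)/51 + (V_1 - V_2)/91 = 0
  Node 2: (V_2 - V_1)/91 + (V_2 - V_3)/330 = 0
  Node 3: (V_3 - V_2)/330 + (V_3 - 0)/1.6 = 0
Collecting terms (coefficients in siemens):
  0.03115·V_1 - 0.01099·V_2 = 0.002778
  0.01402·V_2 - 0.01099·V_1 - 0.00303·V_3 = 0
  0.628·V_3 - 0.00303·V_2 = 0
Solving these 3 simultaneous equations (Gaussian elimination) gives:
  V_1 = 0.1233 V, V_2 = 0.09674 V, V_3 = 0.0004668 V
Power in each resistor, P = (ΔV)²/R:
  P_R1 = (5 - 0.1233)²/1800 = 0.01321 W
  P_R2 = (0.1233 - 0)²/51 = 0.0002981 W
  P_R3 = (0.1233 - 0.09674)²/91 = 0.000007746 W
  P_R4 = (0.09674 - 0.0004668)²/330 = 0.00002809 W
  P_R5 = (0.0004668 - 0)²/1.6 = 0.0000001362 W
P_total = P_R1 + P_R2 + P_R3 + P_R4 + P_R5 = 0.01355 W

Final answer: 0.01355 W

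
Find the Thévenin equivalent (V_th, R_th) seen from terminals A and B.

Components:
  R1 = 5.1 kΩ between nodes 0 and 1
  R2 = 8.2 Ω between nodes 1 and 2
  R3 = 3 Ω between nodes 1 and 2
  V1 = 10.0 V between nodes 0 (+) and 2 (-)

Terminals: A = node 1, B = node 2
Step 1 — V_th is the open-circuit voltage V_A - V_B (nothing connected across the terminals).
Nodal analysis, taking node 2 as the 0 V reference.
Source V1 fixes V_0 = 10 V.
KCL at each unknown node (sum of currents leaving = 0; resistances in Ω):
  Node 1: (V_1 - 10)/5100 + (V_1 - 0)/8.2 + (V_1 - 0)/3 = 0
Collecting terms: 0.4555 × V_1 = 0.001961  =>  V_1 = 0.004305 V
V_th = V_1 - V_2 = 0.004305 - 0 = 0.004305 V
Step 2 — R_th: zero the source — replace V1 by a short circuit (node 2 merges into node 0) — and find the resistance seen between A (node 1) and B (node 0).
Reduce the network between node 1 (A) and node 0 (B) by series/parallel combination:
  Rp1 = R1 ‖ R2 ‖ R3 (parallel, all between nodes 0 and 1) = 1/(1/5100 + 1/8.2 + 1/3) = 2.195 Ω
R_th = 2.195 Ω

Final answer: V_th = 0.004305 V, R_th = 2.195 Ω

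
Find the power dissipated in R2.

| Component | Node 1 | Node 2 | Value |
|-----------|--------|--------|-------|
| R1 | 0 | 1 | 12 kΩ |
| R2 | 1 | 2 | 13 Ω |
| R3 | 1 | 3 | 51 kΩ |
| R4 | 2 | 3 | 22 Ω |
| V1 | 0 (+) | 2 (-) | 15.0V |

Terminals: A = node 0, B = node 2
Nodal analysis, taking node 2 as the 0 V reference.
Source V1 fixes V_0 = 15 V.
KCL at each unknown node (sum of currents leaving = 0; resistances in Ω):
  Node 1: (V_1 - 15)/12000 + (V_1 - 0)/13 + (V_1 - V_3)/51000 = 0
  Node 3: (V_3 - V_1)/51000 + (V_3 - 0)/22 = 0
Collecting terms (coefficients in siemens):
  0.07703·V_1 - 0.00001961·V_3 = 0.00125
  0.04547·V_3 - 0.00001961·V_1 = 0
Determinant D = (0.07703)(0.04547) - (-0.00001961)(-0.00001961) = 0.003503
V_1 = [(0.00125)(0.04547) - (-0.00001961)(0)]/D = 0.01623 V
V_3 = [(0.07703)(0) - (0.00125)(-0.00001961)]/D = 0.000006997 V
I_R2 = (V_1 - V_2)/R2 = (0.01623 - 0)/13 = 0.001248 A
P_R2 = I_R2² × R2 = (0.001248)² × 13 = 0.00002026 W

Final answer: 2.026e-05 W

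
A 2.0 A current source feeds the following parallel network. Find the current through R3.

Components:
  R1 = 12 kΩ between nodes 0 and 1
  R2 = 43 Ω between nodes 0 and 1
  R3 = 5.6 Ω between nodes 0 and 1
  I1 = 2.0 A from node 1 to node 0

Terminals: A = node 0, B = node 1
All resistors sit directly between nodes 0 and 1, so they are in parallel and share one voltage V; the full source current 2 A splits among them.
1/R_par = 1/12000 + 1/43 + 1/5.6 = 0.2019 S  =>  R_par = 4.953 Ω
V = I × R_par = 2 × 4.953 = 9.905 V
I_R3 = V/R3 = 9.905/5.6 = 1.769 A

Final answer: 1.769 A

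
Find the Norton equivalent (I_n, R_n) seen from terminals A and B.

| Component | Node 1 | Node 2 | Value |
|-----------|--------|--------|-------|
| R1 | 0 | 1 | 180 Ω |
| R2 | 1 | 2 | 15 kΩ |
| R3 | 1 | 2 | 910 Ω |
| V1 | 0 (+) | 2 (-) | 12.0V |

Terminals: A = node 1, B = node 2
Find the Thévenin equivalent first; then I_n = V_th/R_th and R_n = R_th.
Step 1 — V_th is the open-circuit voltage V_A - V_B (nothing connected across the terminals).
Nodal analysis, taking node 2 as the 0 V reference.
Source V1 fixes V_0 = 12 V.
KCL at each unknown node (sum of currents leaving = 0; resistances in Ω):
  Node 1: (V_1 - 12)/180 + (V_1 - 0)/15000 + (V_1 - 0)/910 = 0
Collecting terms: 0.006721 × V_1 = 0.06667  =>  V_1 = 9.919 V
V_th = V_1 - V_2 = 9.919 - 0 = 9.919 V
Step 2 — R_th: zero the source — replace V1 by a short circuit (node 2 merges into node 0) — and find the resistance seen between A (node 1) and B (node 0).
Reduce the network between node 1 (A) and node 0 (B) by series/parallel combination:
  Rp1 = R1 ‖ R2 ‖ R3 (parallel, all between nodes 0 and 1) = 1/(1/180 + 1/15000 + 1/910) = 148.8 Ω
R_th = 148.8 Ω
I_n = V_th/R_th = 9.919/148.8 = 0.06667 A, and R_n = R_th = 148.8 Ω

Final answer: I_n = 0.06667 A, R_n = 148.8 Ω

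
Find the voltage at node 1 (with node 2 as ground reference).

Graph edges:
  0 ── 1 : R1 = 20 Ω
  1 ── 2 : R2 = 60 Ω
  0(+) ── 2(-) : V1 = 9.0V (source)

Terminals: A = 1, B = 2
Nodal analysis, taking node 2 as the 0 V reference.
Source V1 fixes V_0 = 9 V.
KCL at each unknown node (sum of currents leaving = 0; resistances in Ω):
  Node 1: (V_1 - 9)/20 + (V_1 - 0)/60 = 0
Collecting terms: 0.06667 × V_1 = 0.45  =>  V_1 = 6.75 V
The requested potential is V_1 = 6.75 V.

Final answer: V_1 = 6.75 V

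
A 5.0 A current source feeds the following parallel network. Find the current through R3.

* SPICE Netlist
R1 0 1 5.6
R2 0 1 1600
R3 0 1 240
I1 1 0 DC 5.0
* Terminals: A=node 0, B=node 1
All resistors sit directly between nodes 0 and 1, so they are in parallel and share one voltage V; the full source current 5 A splits among them.
1/R_par = 1/5.6 + 1/1600 + 1/240 = 0.1834 S  =>  R_par = 5.454 Ω
V = I × R_par = 5 × 5.454 = 27.27 V
I_R3 = V/R3 = 27.27/240 = 0.1136 A

Final answer: 0.1136 A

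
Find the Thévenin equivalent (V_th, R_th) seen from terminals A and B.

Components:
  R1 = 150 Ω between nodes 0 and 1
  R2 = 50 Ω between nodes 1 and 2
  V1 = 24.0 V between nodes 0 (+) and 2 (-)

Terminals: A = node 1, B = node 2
Step 1 — V_th is the open-circuit voltage V_A - V_B (nothing connected across the terminals).
Nodal analysis, taking node 2 as the 0 V reference.
Source V1 fixes V_0 = 24 V.
KCL at each unknown node (sum of currents leaving = 0; resistances in Ω):
  Node 1: (V_1 - 24)/150 + (V_1 - 0)/50 = 0
Collecting terms: 0.02667 × V_1 = 0.16  =>  V_1 = 6 V
V_th = V_1 - V_2 = 6 - 0 = 6 V
Step 2 — R_th: zero the source — replace V1 by a short circuit (node 2 merges into node 0) — and find the resistance seen between A (node 1) and B (node 0).
Reduce the network between node 1 (A) and node 0 (B) by series/parallel combination:
  Rp1 = R1 ‖ R2 (parallel, both between nodes 0 and 1) = 1/(1/150 + 1/50) = 37.5 Ω
R_th = 37.5 Ω

Final answer: V_th = 6 V, R_th = 37.5 Ω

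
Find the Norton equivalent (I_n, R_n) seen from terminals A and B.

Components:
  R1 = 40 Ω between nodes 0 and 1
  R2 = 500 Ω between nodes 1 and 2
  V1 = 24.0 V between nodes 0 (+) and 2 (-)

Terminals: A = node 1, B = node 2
Find the Thévenin equivalent first; then I_n = V_th/R_th and R_n = R_th.
Step 1 — V_th is the open-circuit voltage V_A - V_B (nothing connected across the terminals).
Nodal analysis, taking node 2 as the 0 V reference.
Source V1 fixes V_0 = 24 V.
KCL at each unknown node (sum of currents leaving = 0; resistances in Ω):
  Node 1: (V_1 - 24)/40 + (V_1 - 0)/500 = 0
Collecting terms: 0.027 × V_1 = 0.6  =>  V_1 = 22.22 V
V_th = V_1 - V_2 = 22.22 - 0 = 22.22 V
Step 2 — R_th: zero the source — replace V1 by a short circuit (node 2 merges into node 0) — and find the resistance seen between A (node 1) and B (node 0).
Reduce the network between node 1 (A) and node 0 (B) by series/parallel combination:
  Rp1 = R1 ‖ R2 (parallel, both between nodes 0 and 1) = 1/(1/40 + 1/500) = 37.04 Ω
R_th = 37.04 Ω
I_n = V_th/R_th = 22.22/37.04 = 0.6 A, and R_n = R_th = 37.04 Ω

Final answer: I_n = 0.6 A, R_n = 37.04 Ω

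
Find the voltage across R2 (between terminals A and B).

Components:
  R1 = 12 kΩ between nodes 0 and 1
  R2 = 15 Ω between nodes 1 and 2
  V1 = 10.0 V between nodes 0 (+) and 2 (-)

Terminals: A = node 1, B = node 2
R1 and R2 are in series across V1 (node 0 → node 1 → node 2), and the output A–B is taken across R2, so this is a voltage divider.
Series current: I = V1/(R1 + R2) = 10/(12000 + 15) = 10/12020 = 0.0008323 A
V_R2 = I × R2 = V1 × R2/(R1 + R2) = 10 × 15/12020 = 0.01248 V

Final answer: 0.01248 V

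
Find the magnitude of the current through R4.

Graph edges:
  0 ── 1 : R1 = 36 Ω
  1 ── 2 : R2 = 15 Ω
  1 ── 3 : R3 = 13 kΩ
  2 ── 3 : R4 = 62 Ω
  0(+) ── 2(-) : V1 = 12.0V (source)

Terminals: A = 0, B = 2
Nodal analysis, taking node 2 as the 0 V reference.
Source V1 fixes V_0 = 12 V.
KCL at each unknown node (sum of currents leaving = 0; resistances in Ω):
  Node 1: (V_1 - 12)/36 + (V_1 - 0)/15 + (V_1 - V_3)/13000 = 0
  Node 3: (V_3 - V_1)/13000 + (V_3 - 0)/62 = 0
Collecting terms (coefficients in siemens):
  0.09452·V_1 - 0.00007692·V_3 = 0.3333
  0.01621·V_3 - 0.00007692·V_1 = 0
Determinant D = (0.09452)(0.01621) - (-0.00007692)(-0.00007692) = 0.001532
V_1 = [(0.3333)(0.01621) - (-0.00007692)(0)]/D = 3.527 V
V_3 = [(0.09452)(0) - (0.3333)(-0.00007692)]/D = 0.01674 V
I_R4 = (V_2 - V_3)/R4 = (0 - 0.01674)/62 = -0.00027 A
|I_R4| = 0.00027 A

Final answer: |I_R4| = 0.00027 A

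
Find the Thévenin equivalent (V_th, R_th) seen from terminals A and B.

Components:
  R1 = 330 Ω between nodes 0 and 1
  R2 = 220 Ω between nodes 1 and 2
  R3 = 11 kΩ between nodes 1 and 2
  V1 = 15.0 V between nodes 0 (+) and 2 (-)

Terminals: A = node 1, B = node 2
Step 1 — V_th is the open-circuit voltage V_A - V_B (nothing connected across the terminals).
Nodal analysis, taking node 2 as the 0 V reference.
Source V1 fixes V_0 = 15 V.
KCL at each unknown node (sum of currents leaving = 0; resistances in Ω):
  Node 1: (V_1 - 15)/330 + (V_1 - 0)/220 + (V_1 - 0)/11000 = 0
Collecting terms: 0.007667 × V_1 = 0.04545  =>  V_1 = 5.929 V
V_th = V_1 - V_2 = 5.929 - 0 = 5.929 V
Step 2 — R_th: zero the source — replace V1 by a short circuit (node 2 merges into node 0) — and find the resistance seen between A (node 1) and B (node 0).
Reduce the network between node 1 (A) and node 0 (B) by series/parallel combination:
  Rp1 = R1 ‖ R2 ‖ R3 (parallel, all between nodes 0 and 1) = 1/(1/330 + 1/220 + 1/11000) = 130.4 Ω
R_th = 130.4 Ω

Final answer: V_th = 5.929 V, R_th = 130.4 Ω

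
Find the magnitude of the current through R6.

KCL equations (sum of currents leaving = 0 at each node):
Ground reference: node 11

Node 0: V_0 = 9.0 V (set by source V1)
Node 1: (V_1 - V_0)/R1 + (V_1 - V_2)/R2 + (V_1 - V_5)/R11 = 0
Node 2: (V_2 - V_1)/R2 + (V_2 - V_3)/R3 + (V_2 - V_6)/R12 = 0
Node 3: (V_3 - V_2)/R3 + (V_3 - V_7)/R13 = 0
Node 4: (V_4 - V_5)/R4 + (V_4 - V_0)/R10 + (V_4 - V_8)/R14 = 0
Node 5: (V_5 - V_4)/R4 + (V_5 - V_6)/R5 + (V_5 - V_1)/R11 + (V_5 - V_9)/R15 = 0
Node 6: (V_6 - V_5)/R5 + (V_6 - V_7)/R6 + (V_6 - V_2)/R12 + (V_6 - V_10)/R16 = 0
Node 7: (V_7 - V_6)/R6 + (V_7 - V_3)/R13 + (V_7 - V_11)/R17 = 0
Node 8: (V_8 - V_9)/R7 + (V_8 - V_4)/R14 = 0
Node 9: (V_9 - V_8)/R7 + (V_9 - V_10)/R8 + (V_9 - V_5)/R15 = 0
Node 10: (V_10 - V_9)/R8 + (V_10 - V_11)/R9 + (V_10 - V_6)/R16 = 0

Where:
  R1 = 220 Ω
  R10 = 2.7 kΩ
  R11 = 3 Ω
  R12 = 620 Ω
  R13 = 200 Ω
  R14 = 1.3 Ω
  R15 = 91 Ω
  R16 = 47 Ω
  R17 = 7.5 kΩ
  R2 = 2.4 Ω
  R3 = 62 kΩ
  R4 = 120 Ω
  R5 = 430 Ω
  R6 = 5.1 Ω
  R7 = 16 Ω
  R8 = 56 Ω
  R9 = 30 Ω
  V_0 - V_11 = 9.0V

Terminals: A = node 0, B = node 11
Nodal analysis, taking node 11 as the 0 V reference.
Source V1 fixes V_0 = 9 V.
KCL at each unknown node (sum of currents leaving = 0; resistances in Ω):
  Node 1: (V_1 - 9)/220 + (V_1 - V_2)/2.4 + (V_1 - V_5)/3 = 0
  Node 2: (V_2 - V_1)/2.4 + (V_2 - V_3)/62000 + (V_2 - V_6)/620 = 0
  Node 3: (V_3 - V_2)/62000 + (V_3 - V_7)/200 = 0
  Node 4: (V_4 - V_5)/120 + (V_4 - 9)/2700 + (V_4 - V_8)/1.3 = 0
  Node 5: (V_5 - V_4)/120 + (V_5 - V_6)/430 + (V_5 - V_1)/3 + (V_5 - V_9)/91 = 0
  Node 6: (V_6 - V_5)/430 + (V_6 - V_7)/5.1 + (V_6 - V_2)/620 + (V_6 - V_10)/47 = 0
  Node 7: (V_7 - V_6)/5.1 + (V_7 - V_3)/200 + (V_7 - 0)/7500 = 0
  Node 8: (V_8 - V_9)/16 + (V_8 - V_4)/1.3 = 0
  Node 9: (V_9 - V_8)/16 + (V_9 - V_10)/56 + (V_9 - V_5)/91 = 0
  Node 10: (V_10 - V_9)/56 + (V_10 - 0)/30 + (V_10 - V_6)/47 = 0
Collecting terms (coefficients in siemens):
  0.7545·V_1 - 0.4167·V_2 - 0.3333·V_5 = 0.04091
  0.4183·V_2 - 0.4167·V_1 - 0.00001613·V_3 - 0.001613·V_6 = 0
  0.005016·V_3 - 0.00001613·V_2 - 0.005·V_7 = 0
  0.7779·V_4 - 0.008333·V_5 - 0.7692·V_8 = 0.003333
  0.355·V_5 - 0.3333·V_1 - 0.008333·V_4 - 0.002326·V_6 - 0.01099·V_9 = 0
  0.2213·V_6 - 0.001613·V_2 - 0.002326·V_5 - 0.1961·V_7 - 0.02128·V_10 = 0
  0.2012·V_7 - 0.005·V_3 - 0.1961·V_6 = 0
  0.8317·V_8 - 0.7692·V_4 - 0.0625·V_9 = 0
  0.09135·V_9 - 0.01099·V_5 - 0.0625·V_8 - 0.01786·V_10 = 0
  0.07247·V_10 - 0.02128·V_6 - 0.01786·V_9 = 0
Solving these 10 simultaneous equations (Gaussian elimination) gives:
  V_1 = 3.18 V, V_2 = 3.172 V, V_3 = 1.219 V, V_4 = 2.231 V
  V_5 = 3.11 V, V_6 = 1.214 V, V_7 = 1.213 V, V_8 = 2.218 V
  V_9 = 2.06 V, V_10 = 0.8641 V
I_R6 = (V_6 - V_7)/R6 = (1.214 - 1.213)/5.1 = 0.0001302 A
|I_R6| = 0.0001302 A

Final answer: |I_R6| = 0.0001302 A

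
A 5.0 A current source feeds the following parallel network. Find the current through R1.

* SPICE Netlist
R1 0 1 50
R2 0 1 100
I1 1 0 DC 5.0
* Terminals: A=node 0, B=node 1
All resistors sit directly between nodes 0 and 1, so they are in parallel and share one voltage V; the full source current 5 A splits among them.
1/R_par = 1/50 + 1/100 = 0.03 S  =>  R_par = 33.33 Ω
V = I × R_par = 5 × 33.33 = 166.7 V
I_R1 = V/R1 = 166.7/50 = 3.333 A

Final answer: 3.333 A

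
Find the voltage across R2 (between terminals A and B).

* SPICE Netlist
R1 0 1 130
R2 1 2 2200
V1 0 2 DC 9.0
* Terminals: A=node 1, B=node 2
R1 and R2 are in series across V1 (node 0 → node 1 → node 2), and the output A–B is taken across R2, so this is a voltage divider.
Series current: I = V1/(R1 + R2) = 9/(130 + 2200) = 9/2330 = 0.003863 A
V_R2 = I × R2 = V1 × R2/(R1 + R2) = 9 × 2200/2330 = 8.498 V

Final answer: 8.498 V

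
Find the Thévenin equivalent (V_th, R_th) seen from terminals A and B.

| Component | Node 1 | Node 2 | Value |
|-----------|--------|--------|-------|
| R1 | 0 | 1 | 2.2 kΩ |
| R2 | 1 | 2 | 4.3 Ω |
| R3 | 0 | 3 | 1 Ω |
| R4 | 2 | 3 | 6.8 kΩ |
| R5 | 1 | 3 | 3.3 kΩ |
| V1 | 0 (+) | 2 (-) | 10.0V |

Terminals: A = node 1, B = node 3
Step 1 — V_th is the open-circuit voltage V_A - V_B (nothing connected across the terminals).
Nodal analysis, taking node 2 as the 0 V reference.
Source V1 fixes V_0 = 10 V.
KCL at each unknown node (sum of currents leaving = 0; resistances in Ω):
  Node 1: (V_1 - 10)/2200 + (V_1 - 0)/4.3 + (V_1 - V_3)/3300 = 0
  Node 3: (V_3 - 10)/1 + (V_3 - 0)/6800 + (V_3 - V_1)/3300 = 0
Collecting terms (coefficients in siemens):
  0.2333·V_1 - 0.000303·V_3 = 0.004545
  1·V_3 - 0.000303·V_1 = 10
Determinant D = (0.2333)(1) - (-0.000303)(-0.000303) = 0.2334
V_1 = [(0.004545)(1) - (-0.000303)(10)]/D = 0.03246 V
V_3 = [(0.2333)(10) - (0.004545)(-0.000303)]/D = 9.996 V
V_th = V_1 - V_3 = 0.03246 - 9.996 = -9.963 V
Step 2 — R_th: zero the source — replace V1 by a short circuit (node 2 merges into node 0) — and find the resistance seen between A (node 1) and B (node 3).
Reduce the network between node 1 (A) and node 3 (B) by series/parallel combination:
  Rp1 = R1 ‖ R2 (parallel, both between nodes 0 and 1) = 1/(1/2200 + 1/4.3) = 4.292 Ω
  Rp2 = R3 ‖ R4 (parallel, both between nodes 0 and 3) = 1/(1/1 + 1/6800) = 0.9999 Ω
  Rs1 = Rp1 + Rp2 (series, joined only at node 0) = 4.292 + 0.9999 = 5.291 Ω
  Rp3 = R5 ‖ Rs1 (parallel, both between nodes 1 and 3) = 1/(1/3300 + 1/5.291) = 5.283 Ω
R_th = 5.283 Ω

Final answer: V_th = -9.963 V, R_th = 5.283 Ω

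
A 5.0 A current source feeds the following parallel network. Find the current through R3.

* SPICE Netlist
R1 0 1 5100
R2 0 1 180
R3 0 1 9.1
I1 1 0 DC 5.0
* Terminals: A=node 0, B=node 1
All resistors sit directly between nodes 0 and 1, so they are in parallel and share one voltage V; the full source current 5 A splits among them.
1/R_par = 1/5100 + 1/180 + 1/9.1 = 0.1156 S  =>  R_par = 8.647 Ω
V = I × R_par = 5 × 8.647 = 43.24 V
I_R3 = V/R3 = 43.24/9.1 = 4.751 A

Final answer: 4.751 A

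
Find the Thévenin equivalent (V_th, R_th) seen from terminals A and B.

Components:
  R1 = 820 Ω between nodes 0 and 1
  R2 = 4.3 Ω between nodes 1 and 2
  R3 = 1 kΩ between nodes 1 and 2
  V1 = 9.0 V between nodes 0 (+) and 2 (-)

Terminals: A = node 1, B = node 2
Step 1 — V_th is the open-circuit voltage V_A - V_B (nothing connected across the terminals).
Nodal analysis, taking node 2 as the 0 V reference.
Source V1 fixes V_0 = 9 V.
KCL at each unknown node (sum of currents leaving = 0; resistances in Ω):
  Node 1: (V_1 - 9)/820 + (V_1 - 0)/4.3 + (V_1 - 0)/1000 = 0
Collecting terms: 0.2348 × V_1 = 0.01098  =>  V_1 = 0.04675 V
V_th = V_1 - V_2 = 0.04675 - 0 = 0.04675 V
Step 2 — R_th: zero the source — replace V1 by a short circuit (node 2 merges into node 0) — and find the resistance seen between A (node 1) and B (node 0).
Reduce the network between node 1 (A) and node 0 (B) by series/parallel combination:
  Rp1 = R1 ‖ R2 ‖ R3 (parallel, all between nodes 0 and 1) = 1/(1/820 + 1/4.3 + 1/1000) = 4.259 Ω
R_th = 4.259 Ω

Final answer: V_th = 0.04675 V, R_th = 4.259 Ω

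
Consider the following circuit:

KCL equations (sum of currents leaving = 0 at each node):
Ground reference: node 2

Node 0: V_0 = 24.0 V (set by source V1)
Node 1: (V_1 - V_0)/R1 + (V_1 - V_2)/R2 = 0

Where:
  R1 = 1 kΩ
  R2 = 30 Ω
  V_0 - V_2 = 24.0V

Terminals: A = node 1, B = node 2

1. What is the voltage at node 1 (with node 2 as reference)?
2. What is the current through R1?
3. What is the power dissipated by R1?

Nodal analysis, taking node 2 as the 0 V reference.
Source V1 fixes V_0 = 24 V.
KCL at each unknown node (sum of currents leaving = 0; resistances in Ω):
  Node 1: (V_1 - 24)/1000 + (V_1 - 0)/30 = 0
Collecting terms: 0.03433 × V_1 = 0.024  =>  V_1 = 0.699 V
Part 1:
  Read off the nodal solution: V_1 = 0.699 V
Part 2:
  I_R1 = (V_0 - V_1)/R1 = (24 - 0.699)/1000 = 0.0233 A
  Magnitude: I_R1 = 0.0233 A
Part 3:
  I_R1 = (V_0 - V_1)/R1 = (24 - 0.699)/1000 = 0.0233 A
  P_R1 = I_R1² × R1 = (0.0233)² × 1000 = 0.5429 W

Final answers:
1. V_1 = 0.699 V
2. I_R1 = 0.0233 A
3. P_R1 = 0.5429 W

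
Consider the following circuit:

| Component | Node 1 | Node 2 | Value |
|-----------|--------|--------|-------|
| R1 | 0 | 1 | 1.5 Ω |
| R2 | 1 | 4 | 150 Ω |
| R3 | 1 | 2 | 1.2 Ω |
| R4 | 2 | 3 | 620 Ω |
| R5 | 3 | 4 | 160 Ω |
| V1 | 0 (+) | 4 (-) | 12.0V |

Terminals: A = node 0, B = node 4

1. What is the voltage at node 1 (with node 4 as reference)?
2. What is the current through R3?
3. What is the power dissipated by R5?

Nodal analysis, taking node 4 as the 0 V reference.
Source V1 fixes V_0 = 12 V.
KCL at each unknown node (sum of currents leaving = 0; resistances in Ω):
  Node 1: (V_1 - 12)/1.5 + (V_1 - 0)/150 + (V_1 - V_2)/1.2 = 0
  Node 2: (V_2 - V_1)/1.2 + (V_2 - V_3)/620 = 0
  Node 3: (V_3 - V_2)/620 + (V_3 - 0)/160 = 0
Collecting terms (coefficients in siemens):
  1.507·V_1 - 0.8333·V_2 = 8
  0.8349·V_2 - 0.8333·V_1 - 0.001613·V_3 = 0
  0.007863·V_3 - 0.001613·V_2 = 0
Solving these 3 simultaneous equations (Gaussian elimination) gives:
  V_1 = 11.86 V, V_2 = 11.84 V, V_3 = 2.429 V
Part 1:
  Read off the nodal solution: V_1 = 11.86 V
Part 2:
  I_R3 = (V_1 - V_2)/R3 = (11.86 - 11.84)/1.2 = 0.01518 A
  Magnitude: I_R3 = 0.01518 A
Part 3:
  I_R5 = (V_3 - V_4)/R5 = (2.429 - 0)/160 = 0.01518 A
  P_R5 = I_R5² × R5 = (0.01518)² × 160 = 0.03687 W

Final answers:
1. V_1 = 11.86 V
2. I_R3 = 0.01518 A
3. P_R5 = 0.03687 W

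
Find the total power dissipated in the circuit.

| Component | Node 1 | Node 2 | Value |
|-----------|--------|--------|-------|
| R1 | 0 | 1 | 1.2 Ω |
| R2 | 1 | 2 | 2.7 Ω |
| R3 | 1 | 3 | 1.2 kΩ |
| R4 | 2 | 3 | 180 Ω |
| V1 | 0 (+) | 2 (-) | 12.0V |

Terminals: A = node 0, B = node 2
Nodal analysis, taking node 2 as the 0 V reference.
Source V1 fixes V_0 = 12 V.
KCL at each unknown node (sum of currents leaving = 0; resistances in Ω):
  Node 1: (V_1 - 12)/1.2 + (V_1 - 0)/2.7 + (V_1 - V_3)/1200 = 0
  Node 3: (V_3 - V_1)/1200 + (V_3 - 0)/180 = 0
Collecting terms (coefficients in siemens):
  1.205·V_1 - 0.0008333·V_3 = 10
  0.006389·V_3 - 0.0008333·V_1 = 0
Determinant D = (1.205)(0.006389) - (-0.0008333)(-0.0008333) = 0.007695
V_1 = [(10)(0.006389) - (-0.0008333)(0)]/D = 8.303 V
V_3 = [(1.205)(0) - (10)(-0.0008333)]/D = 1.083 V
Power in each resistor, P = (ΔV)²/R:
  P_R1 = (12 - 8.303)²/1.2 = 11.39 W
  P_R2 = (8.303 - 0)²/2.7 = 25.53 W
  P_R3 = (8.303 - 1.083)²/1200 = 0.04344 W
  P_R4 = (0 - 1.083)²/180 = 0.006516 W
P_total = P_R1 + P_R2 + P_R3 + P_R4 = 36.97 W

Final answer: 36.97 W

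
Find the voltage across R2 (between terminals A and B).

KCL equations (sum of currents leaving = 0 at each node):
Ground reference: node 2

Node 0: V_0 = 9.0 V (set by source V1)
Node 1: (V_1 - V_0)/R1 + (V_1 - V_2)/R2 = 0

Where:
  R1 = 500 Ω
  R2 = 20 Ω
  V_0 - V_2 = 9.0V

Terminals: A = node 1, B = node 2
R1 and R2 are in series across V1 (node 0 → node 1 → node 2), and the output A–B is taken across R2, so this is a voltage divider.
Series current: I = V1/(R1 + R2) = 9/(500 + 20) = 9/520 = 0.01731 A
V_R2 = I × R2 = V1 × R2/(R1 + R2) = 9 × 20/520 = 0.3462 V

Final answer: 0.3462 V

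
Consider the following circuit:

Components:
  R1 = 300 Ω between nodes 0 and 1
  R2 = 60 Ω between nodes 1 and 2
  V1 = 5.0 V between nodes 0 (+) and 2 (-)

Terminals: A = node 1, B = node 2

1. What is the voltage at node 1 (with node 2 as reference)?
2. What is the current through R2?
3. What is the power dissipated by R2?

Nodal analysis, taking node 2 as the 0 V reference.
Source V1 fixes V_0 = 5 V.
KCL at each unknown node (sum of currents leaving = 0; resistances in Ω):
  Node 1: (V_1 - 5)/300 + (V_1 - 0)/60 = 0
Collecting terms: 0.02 × V_1 = 0.01667  =>  V_1 = 0.8333 V
Part 1:
  Read off the nodal solution: V_1 = 0.8333 V
Part 2:
  I_R2 = (V_1 - V_2)/R2 = (0.8333 - 0)/60 = 0.01389 A
  Magnitude: I_R2 = 0.01389 A
Part 3:
  I_R2 = (V_1 - V_2)/R2 = (0.8333 - 0)/60 = 0.01389 A
  P_R2 = I_R2² × R2 = (0.01389)² × 60 = 0.01157 W

Final answers:
1. V_1 = 0.8333 V
2. I_R2 = 0.01389 A
3. P_R2 = 0.01157 W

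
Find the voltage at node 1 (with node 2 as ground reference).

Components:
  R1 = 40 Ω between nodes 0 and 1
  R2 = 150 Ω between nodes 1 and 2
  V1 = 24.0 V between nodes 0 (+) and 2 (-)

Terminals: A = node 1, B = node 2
Nodal analysis, taking node 2 as the 0 V reference.
Source V1 fixes V_0 = 24 V.
KCL at each unknown node (sum of currents leaving = 0; resistances in Ω):
  Node 1: (V_1 - 24)/40 + (V_1 - 0)/150 = 0
Collecting terms: 0.03167 × V_1 = 0.6  =>  V_1 = 18.95 V
The requested potential is V_1 = 18.95 V.

Final answer: V_1 = 18.95 V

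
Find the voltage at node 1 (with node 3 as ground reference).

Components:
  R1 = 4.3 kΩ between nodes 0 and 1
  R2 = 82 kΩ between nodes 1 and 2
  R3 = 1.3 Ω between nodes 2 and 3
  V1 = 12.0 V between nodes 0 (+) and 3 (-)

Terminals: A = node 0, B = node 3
Nodal analysis, taking node 3 as the 0 V reference.
Source V1 fixes V_0 = 12 V.
KCL at each unknown node (sum of currents leaving = 0; resistances in Ω):
  Node 1: (V_1 - 12)/4300 + (V_1 - V_2)/82000 = 0
  Node 2: (V_2 - V_1)/82000 + (V_2 - 0)/1.3 = 0
Collecting terms (coefficients in siemens):
  0.0002448·V_1 - 0.0000122·V_2 = 0.002791
  0.7692·V_2 - 0.0000122·V_1 = 0
Determinant D = (0.0002448)(0.7692) - (-0.0000122)(-0.0000122) = 0.0001883
V_1 = [(0.002791)(0.7692) - (-0.0000122)(0)]/D = 11.4 V
V_2 = [(0.0002448)(0) - (0.002791)(-0.0000122)]/D = 0.0001808 V
The requested potential is V_1 = 11.4 V.

Final answer: V_1 = 11.4 V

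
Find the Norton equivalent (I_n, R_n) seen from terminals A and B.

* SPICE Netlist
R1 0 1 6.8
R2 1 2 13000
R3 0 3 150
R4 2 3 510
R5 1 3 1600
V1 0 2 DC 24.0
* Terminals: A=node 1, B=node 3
Find the Thévenin equivalent first; then I_n = V_th/R_th and R_n = R_th.
Step 1 — V_th is the open-circuit voltage V_A - V_B (nothing connected across the terminals).
Nodal analysis, taking node 2 as the 0 V reference.
Source V1 fixes V_0 = 24 V.
KCL at each unknown node (sum of currents leaving = 0; resistances in Ω):
  Node 1: (V_1 - 24)/6.8 + (V_1 - 0)/13000 + (V_1 - V_3)/1600 = 0
  Node 3: (V_3 - 24)/150 + (V_3 - 0)/510 + (V_3 - V_1)/1600 = 0
Collecting terms (coefficients in siemens):
  0.1478·V_1 - 0.000625·V_3 = 3.529
  0.009252·V_3 - 0.000625·V_1 = 0.16
Determinant D = (0.1478)(0.009252) - (-0.000625)(-0.000625) = 0.001367
V_1 = [(3.529)(0.009252) - (-0.000625)(0.16)]/D = 23.97 V
V_3 = [(0.1478)(0.16) - (3.529)(-0.000625)]/D = 18.91 V
V_th = V_1 - V_3 = 23.97 - 18.91 = 5.054 V
Step 2 — R_th: zero the source — replace V1 by a short circuit (node 2 merges into node 0) — and find the resistance seen between A (node 1) and B (node 3).
Reduce the network between node 1 (A) and node 3 (B) by series/parallel combination:
  Rp1 = R1 ‖ R2 (parallel, both between nodes 0 and 1) = 1/(1/6.8 + 1/13000) = 6.796 Ω
  Rp2 = R3 ‖ R4 (parallel, both between nodes 0 and 3) = 1/(1/150 + 1/510) = 115.9 Ω
  Rs1 = Rp1 + Rp2 (series, joined only at node 0) = 6.796 + 115.9 = 122.7 Ω
  Rp3 = R5 ‖ Rs1 (parallel, both between nodes 1 and 3) = 1/(1/1600 + 1/122.7) = 114 Ω
R_th = 114 Ω
I_n = V_th/R_th = 5.054/114 = 0.04435 A, and R_n = R_th = 114 Ω

Final answer: I_n = 0.04435 A, R_n = 114 Ω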